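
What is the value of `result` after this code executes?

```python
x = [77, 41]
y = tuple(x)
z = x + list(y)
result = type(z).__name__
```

x is list; y is tuple; z is list; result = 'list'

'list'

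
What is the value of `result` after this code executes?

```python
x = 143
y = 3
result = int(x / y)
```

x = 143; y = 3; result = 47

47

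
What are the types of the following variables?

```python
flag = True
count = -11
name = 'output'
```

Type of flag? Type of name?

flag is assigned the constant True, which has type bool; name is assigned a quoted string literal, so it is a str

bool, str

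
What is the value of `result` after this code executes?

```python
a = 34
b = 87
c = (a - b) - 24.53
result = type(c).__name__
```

a is int; b is int; c is float; result = 'float'

'float'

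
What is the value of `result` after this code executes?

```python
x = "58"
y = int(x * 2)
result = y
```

x = '58'; y = 5858; result = 5858

5858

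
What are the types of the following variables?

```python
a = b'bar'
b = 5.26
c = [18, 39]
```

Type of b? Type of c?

b is assigned a number with a decimal point, so it is a float; c is assigned a list literal (square brackets)

float, list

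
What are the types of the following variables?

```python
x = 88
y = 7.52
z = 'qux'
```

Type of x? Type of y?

x is assigned a bare integer (no decimal point), so it is an int; y is assigned a number with a decimal point, so it is a float

int, float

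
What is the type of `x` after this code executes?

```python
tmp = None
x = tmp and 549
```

'and' returns first falsy value (None)

NoneType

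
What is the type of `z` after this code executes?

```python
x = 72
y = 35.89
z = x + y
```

int + float = float

float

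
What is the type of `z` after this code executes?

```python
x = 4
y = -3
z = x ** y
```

int ** negative = float

float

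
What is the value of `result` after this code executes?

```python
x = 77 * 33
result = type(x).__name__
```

x is int; result = 'int'

'int'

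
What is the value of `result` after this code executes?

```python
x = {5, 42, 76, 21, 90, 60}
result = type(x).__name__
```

x is set; result = 'set'

'set'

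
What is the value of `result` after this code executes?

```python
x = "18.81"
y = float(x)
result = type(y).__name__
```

x is str; y is float; result = 'float'

'float'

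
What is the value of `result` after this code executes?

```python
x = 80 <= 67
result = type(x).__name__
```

x is bool; result = 'bool'

'bool'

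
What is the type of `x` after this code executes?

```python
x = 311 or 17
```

'or' returns first truthy value (int)

int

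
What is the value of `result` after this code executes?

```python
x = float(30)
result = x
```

x = 30.0; result = 30.0

30.0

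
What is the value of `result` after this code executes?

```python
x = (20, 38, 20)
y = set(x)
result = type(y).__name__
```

x is tuple; y is set; result = 'set'

'set'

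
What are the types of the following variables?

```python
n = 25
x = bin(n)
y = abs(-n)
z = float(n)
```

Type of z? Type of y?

float() returns float; abs() of int returns int

float, int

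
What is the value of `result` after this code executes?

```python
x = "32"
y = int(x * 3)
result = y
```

x = '32'; y = 323232; result = 323232

323232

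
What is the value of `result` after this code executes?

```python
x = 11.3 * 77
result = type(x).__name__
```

x is float; result = 'float'

'float'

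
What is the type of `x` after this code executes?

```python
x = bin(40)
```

bin() returns str representation

str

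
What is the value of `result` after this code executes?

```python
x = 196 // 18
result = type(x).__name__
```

x is int; result = 'int'

'int'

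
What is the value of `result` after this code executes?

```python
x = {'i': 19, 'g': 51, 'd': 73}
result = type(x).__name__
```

x is dict; result = 'dict'

'dict'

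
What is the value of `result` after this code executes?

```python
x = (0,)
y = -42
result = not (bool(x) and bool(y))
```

x = (0,); y = -42; result = False

False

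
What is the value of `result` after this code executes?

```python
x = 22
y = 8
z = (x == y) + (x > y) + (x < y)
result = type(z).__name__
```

x is int; y is int; z is int; result = 'int'

'int'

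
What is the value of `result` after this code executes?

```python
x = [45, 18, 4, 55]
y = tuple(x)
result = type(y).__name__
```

x is list; y is tuple; result = 'tuple'

'tuple'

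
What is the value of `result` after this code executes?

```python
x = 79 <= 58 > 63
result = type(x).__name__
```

x is bool; result = 'bool'

'bool'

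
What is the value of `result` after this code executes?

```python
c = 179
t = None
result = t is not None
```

c = 179; t = None; result = False

False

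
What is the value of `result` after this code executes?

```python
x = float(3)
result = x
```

x = 3.0; result = 3.0

3.0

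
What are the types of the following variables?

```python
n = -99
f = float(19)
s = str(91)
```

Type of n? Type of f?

n is assigned a bare integer (no decimal point), so it is an int; f is assigned the result of calling float(), which returns a float

int, float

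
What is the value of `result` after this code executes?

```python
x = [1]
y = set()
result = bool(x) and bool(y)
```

x = [1]; y = set(); result = False

False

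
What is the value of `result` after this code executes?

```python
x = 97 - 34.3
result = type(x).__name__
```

x is float; result = 'float'

'float'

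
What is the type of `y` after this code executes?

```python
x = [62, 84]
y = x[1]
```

Indexing list[int] returns int

int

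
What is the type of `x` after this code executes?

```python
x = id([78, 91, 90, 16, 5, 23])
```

id() returns int

int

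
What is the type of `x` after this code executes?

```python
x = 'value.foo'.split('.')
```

str.split() returns list

list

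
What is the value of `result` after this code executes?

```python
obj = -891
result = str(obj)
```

obj = -891; result = '-891'

'-891'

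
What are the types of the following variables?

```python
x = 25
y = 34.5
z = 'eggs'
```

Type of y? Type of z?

y is assigned a number with a decimal point, so it is a float; z is assigned a quoted string literal, so it is a str

float, str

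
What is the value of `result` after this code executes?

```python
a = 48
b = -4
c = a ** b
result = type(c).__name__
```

a is int; b is int; c is float; result = 'float'

'float'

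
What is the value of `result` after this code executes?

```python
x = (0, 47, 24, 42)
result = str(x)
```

x = (0, 47, 24, 42); result = '(0, 47, 24, 42)'

'(0, 47, 24, 42)'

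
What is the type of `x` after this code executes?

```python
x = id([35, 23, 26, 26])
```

id() returns int

int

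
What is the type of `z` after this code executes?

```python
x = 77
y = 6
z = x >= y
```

Comparison returns bool

bool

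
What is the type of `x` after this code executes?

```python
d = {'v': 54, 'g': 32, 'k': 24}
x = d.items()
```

dict.items() returns dict_items view

dict_items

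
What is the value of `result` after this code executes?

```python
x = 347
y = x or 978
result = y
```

x = 347; y = 347; result = 347

347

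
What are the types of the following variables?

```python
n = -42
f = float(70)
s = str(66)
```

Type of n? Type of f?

n is assigned a bare integer (no decimal point), so it is an int; f is assigned the result of calling float(), which returns a float

int, float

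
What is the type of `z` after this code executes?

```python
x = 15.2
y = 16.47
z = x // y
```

float // float = float

float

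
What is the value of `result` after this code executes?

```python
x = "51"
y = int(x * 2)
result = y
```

x = '51'; y = 5151; result = 5151

5151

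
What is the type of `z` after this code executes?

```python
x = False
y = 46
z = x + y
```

bool + int = int (bool is subclass of int)

int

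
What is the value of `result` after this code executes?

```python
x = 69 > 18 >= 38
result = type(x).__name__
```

x is bool; result = 'bool'

'bool'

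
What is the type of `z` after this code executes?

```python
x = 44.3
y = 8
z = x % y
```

float % int = float

float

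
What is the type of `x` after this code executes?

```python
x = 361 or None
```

'or' returns first truthy value

int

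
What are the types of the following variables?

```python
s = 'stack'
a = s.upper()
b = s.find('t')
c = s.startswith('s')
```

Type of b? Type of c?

find() returns int; startswith() returns bool

int, bool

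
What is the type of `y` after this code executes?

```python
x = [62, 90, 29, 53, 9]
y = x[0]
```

Indexing list[int] returns int

int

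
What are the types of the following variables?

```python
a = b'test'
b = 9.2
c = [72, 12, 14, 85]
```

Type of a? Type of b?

a is assigned a bytes literal (b'...' prefix); b is assigned a number with a decimal point, so it is a float

bytes, float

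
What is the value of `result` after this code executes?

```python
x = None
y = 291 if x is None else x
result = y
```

x = None; y = 291; result = 291

291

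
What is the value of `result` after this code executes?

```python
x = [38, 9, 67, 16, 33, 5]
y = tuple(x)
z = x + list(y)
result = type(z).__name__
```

x is list; y is tuple; z is list; result = 'list'

'list'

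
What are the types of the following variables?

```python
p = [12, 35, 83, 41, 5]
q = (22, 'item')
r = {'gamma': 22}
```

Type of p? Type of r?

p is assigned a list literal (square brackets); r is assigned a dict literal ({key: value})

list, dict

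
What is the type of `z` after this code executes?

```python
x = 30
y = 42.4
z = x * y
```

int * float = float

float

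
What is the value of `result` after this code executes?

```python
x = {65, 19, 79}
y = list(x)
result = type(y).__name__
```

x is set; y is list; result = 'list'

'list'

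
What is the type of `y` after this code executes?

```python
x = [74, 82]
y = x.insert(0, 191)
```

list.insert() returns None

NoneType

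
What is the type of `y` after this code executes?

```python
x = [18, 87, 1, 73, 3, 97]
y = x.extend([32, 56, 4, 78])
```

list.extend() returns None

NoneType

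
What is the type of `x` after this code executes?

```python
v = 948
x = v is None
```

'is' comparison returns bool

bool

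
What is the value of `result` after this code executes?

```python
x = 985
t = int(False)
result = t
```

x = 985; t = 0; result = 0

0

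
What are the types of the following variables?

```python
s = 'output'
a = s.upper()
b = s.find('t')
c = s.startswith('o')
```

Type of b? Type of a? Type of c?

find() returns int; upper() returns str; startswith() returns bool

int, str, bool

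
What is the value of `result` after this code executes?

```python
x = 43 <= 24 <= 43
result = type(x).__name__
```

x is bool; result = 'bool'

'bool'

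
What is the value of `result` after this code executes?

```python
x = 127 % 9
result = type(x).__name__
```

x is int; result = 'int'

'int'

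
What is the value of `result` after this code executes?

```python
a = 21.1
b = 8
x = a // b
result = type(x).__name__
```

a is float; b is int; x is float; result = 'float'

'float'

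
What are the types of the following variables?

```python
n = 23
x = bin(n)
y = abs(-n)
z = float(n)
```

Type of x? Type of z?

bin() returns str; float() returns float

str, float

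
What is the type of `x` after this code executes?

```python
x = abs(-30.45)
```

abs() of float returns float

float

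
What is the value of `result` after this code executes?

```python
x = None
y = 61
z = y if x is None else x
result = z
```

x = None; y = 61; z = 61; result = 61

61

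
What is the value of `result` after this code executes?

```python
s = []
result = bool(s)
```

s = []; result = False

False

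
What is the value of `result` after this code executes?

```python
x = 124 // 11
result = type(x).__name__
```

x is int; result = 'int'

'int'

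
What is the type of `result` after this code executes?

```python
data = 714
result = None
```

None has type NoneType

NoneType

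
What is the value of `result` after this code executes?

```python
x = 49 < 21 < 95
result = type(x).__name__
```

x is bool; result = 'bool'

'bool'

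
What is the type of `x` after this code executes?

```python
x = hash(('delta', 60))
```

hash() returns int

int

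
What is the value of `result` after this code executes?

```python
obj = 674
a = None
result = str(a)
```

obj = 674; a = None; result = 'None'

'None'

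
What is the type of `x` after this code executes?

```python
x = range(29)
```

range() returns a range object

range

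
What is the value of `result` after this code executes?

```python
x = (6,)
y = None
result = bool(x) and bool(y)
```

x = (6,); y = None; result = False

False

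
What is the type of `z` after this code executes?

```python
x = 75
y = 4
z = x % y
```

int % int = int

int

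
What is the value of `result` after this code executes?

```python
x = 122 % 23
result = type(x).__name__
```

x is int; result = 'int'

'int'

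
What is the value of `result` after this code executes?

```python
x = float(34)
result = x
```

x = 34.0; result = 34.0

34.0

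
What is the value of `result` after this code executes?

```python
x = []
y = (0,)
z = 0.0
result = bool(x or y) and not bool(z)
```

x = []; y = (0,); z = 0.0; result = True

True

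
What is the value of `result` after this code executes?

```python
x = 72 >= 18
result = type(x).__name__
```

x is bool; result = 'bool'

'bool'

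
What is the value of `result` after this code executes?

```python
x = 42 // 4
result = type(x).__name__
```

x is int; result = 'int'

'int'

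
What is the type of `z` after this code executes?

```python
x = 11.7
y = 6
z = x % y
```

float % int = float

float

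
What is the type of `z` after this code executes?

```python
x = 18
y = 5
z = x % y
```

int % int = int

int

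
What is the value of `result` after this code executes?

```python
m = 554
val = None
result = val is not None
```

m = 554; val = None; result = False

False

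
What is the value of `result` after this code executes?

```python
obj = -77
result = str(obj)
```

obj = -77; result = '-77'

'-77'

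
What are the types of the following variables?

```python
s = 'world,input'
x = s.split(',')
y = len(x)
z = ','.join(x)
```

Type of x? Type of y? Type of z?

str.split() returns list; len() returns int; str.join() returns str

list, int, str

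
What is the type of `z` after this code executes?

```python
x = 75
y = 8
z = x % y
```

int % int = int

int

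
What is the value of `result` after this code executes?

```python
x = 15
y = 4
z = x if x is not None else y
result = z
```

x = 15; y = 4; z = 15; result = 15

15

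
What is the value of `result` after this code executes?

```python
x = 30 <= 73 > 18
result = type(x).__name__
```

x is bool; result = 'bool'

'bool'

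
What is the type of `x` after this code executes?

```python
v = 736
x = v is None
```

'is' comparison returns bool

bool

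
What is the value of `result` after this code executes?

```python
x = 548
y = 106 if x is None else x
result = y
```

x = 548; y = 548; result = 548

548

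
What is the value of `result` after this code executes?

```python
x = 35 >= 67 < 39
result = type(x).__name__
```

x is bool; result = 'bool'

'bool'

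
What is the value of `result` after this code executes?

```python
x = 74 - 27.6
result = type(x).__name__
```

x is float; result = 'float'

'float'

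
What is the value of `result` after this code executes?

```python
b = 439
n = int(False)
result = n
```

b = 439; n = 0; result = 0

0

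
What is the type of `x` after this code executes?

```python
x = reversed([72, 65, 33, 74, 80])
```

reversed() on a list returns list_reverseiterator

list_reverseiterator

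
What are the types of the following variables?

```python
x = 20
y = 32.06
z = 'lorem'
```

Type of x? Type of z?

x is assigned a bare integer (no decimal point), so it is an int; z is assigned a quoted string literal, so it is a str

int, str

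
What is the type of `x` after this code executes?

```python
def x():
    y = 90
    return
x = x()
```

Bare return returns None

NoneType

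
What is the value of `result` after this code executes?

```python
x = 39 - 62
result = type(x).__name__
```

x is int; result = 'int'

'int'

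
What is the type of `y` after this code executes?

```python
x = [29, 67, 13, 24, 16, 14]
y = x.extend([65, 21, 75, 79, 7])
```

list.extend() returns None

NoneType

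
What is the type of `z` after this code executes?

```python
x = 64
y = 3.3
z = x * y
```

int * float = float

float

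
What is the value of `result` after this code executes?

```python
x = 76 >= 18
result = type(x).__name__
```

x is bool; result = 'bool'

'bool'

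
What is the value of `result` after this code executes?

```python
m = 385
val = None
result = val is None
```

m = 385; val = None; result = True

True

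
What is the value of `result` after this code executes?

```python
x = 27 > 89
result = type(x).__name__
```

x is bool; result = 'bool'

'bool'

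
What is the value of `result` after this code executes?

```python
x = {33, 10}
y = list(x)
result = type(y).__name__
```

x is set; y is list; result = 'list'

'list'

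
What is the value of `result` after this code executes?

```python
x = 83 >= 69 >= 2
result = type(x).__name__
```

x is bool; result = 'bool'

'bool'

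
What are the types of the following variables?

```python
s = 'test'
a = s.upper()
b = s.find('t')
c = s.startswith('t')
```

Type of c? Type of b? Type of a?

startswith() returns bool; find() returns int; upper() returns str

bool, int, str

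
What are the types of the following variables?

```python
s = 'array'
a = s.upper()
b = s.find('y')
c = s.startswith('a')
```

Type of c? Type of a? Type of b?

startswith() returns bool; upper() returns str; find() returns int

bool, str, int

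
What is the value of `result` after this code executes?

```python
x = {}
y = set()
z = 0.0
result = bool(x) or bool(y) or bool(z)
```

x = {}; y = set(); z = 0.0; result = False

False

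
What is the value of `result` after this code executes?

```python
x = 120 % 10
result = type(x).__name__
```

x is int; result = 'int'

'int'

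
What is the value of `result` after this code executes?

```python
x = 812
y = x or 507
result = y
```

x = 812; y = 812; result = 812

812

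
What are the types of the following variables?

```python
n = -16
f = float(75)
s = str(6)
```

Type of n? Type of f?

n is assigned a bare integer (no decimal point), so it is an int; f is assigned the result of calling float(), which returns a float

int, float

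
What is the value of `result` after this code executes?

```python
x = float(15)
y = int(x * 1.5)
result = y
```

x = 15.0; y = 22; result = 22

22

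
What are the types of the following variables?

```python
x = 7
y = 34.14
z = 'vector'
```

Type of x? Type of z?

x is assigned a bare integer (no decimal point), so it is an int; z is assigned a quoted string literal, so it is a str

int, str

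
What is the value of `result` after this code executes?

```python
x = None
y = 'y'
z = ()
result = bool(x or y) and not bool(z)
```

x = None; y = 'y'; z = (); result = True

True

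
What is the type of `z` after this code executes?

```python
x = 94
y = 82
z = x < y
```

Comparison returns bool

bool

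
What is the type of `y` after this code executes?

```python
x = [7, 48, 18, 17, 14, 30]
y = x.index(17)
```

list.index() returns int

int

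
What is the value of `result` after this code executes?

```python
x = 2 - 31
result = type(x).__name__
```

x is int; result = 'int'

'int'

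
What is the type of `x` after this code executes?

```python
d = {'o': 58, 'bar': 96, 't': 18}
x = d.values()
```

.values() returns dict_values view

dict_values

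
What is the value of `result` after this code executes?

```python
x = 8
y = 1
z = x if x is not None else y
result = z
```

x = 8; y = 1; z = 8; result = 8

8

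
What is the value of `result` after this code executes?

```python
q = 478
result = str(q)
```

q = 478; result = '478'

'478'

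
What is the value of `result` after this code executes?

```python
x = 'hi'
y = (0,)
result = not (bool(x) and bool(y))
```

x = 'hi'; y = (0,); result = False

False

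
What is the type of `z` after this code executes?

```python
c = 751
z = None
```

None has type NoneType

NoneType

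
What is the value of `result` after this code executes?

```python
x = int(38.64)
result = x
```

x = 38; result = 38

38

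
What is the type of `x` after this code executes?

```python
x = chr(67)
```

chr() returns str (single char)

str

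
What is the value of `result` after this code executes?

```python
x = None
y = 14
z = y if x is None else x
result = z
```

x = None; y = 14; z = 14; result = 14

14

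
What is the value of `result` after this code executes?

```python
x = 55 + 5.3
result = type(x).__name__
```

x is float; result = 'float'

'float'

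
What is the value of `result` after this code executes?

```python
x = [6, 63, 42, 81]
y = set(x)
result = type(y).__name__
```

x is list; y is set; result = 'set'

'set'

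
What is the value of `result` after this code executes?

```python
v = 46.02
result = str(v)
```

v = 46.02; result = '46.02'

'46.02'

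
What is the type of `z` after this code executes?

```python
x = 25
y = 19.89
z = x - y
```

int - float = float

float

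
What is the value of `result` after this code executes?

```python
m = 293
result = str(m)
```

m = 293; result = '293'

'293'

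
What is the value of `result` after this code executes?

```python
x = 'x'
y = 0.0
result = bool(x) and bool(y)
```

x = 'x'; y = 0.0; result = False

False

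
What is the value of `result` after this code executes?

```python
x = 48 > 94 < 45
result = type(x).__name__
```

x is bool; result = 'bool'

'bool'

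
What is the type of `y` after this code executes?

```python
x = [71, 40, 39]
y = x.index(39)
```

list.index() returns int

int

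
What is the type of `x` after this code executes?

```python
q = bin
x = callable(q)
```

callable() returns bool

bool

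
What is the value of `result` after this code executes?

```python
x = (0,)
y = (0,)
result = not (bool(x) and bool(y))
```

x = (0,); y = (0,); result = False

False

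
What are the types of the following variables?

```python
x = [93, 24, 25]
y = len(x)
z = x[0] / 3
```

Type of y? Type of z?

len() returns int; int / int = float

int, float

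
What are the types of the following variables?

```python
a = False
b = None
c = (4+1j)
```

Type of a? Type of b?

a is assigned the constant False, which has type bool; b is assigned None, whose type is NoneType

bool, NoneType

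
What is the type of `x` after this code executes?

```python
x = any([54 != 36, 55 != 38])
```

any() returns bool

bool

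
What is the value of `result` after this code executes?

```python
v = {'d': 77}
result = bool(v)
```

v = {'d': 77}; result = True

True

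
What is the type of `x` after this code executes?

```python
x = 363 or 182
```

'or' returns first truthy value (int)

int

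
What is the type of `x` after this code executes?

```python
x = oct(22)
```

oct() returns str representation

str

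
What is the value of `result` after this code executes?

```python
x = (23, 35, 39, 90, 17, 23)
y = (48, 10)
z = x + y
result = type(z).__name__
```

x is tuple; y is tuple; z is tuple; result = 'tuple'

'tuple'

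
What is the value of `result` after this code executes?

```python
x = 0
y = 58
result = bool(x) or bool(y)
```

x = 0; y = 58; result = True

True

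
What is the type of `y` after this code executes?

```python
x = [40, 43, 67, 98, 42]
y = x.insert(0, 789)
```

list.insert() returns None

NoneType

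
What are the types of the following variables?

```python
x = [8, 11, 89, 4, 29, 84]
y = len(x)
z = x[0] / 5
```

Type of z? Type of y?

int / int = float; len() returns int

float, int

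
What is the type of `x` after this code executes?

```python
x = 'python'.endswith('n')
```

str.endswith() returns bool

bool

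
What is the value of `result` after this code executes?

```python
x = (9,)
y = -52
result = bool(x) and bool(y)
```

x = (9,); y = -52; result = True

True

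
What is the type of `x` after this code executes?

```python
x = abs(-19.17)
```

abs() of float returns float

float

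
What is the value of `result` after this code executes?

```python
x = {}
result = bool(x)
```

x = {}; result = False

False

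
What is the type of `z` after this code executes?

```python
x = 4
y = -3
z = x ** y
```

int ** negative = float

float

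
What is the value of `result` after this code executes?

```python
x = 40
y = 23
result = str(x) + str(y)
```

x = 40; y = 23; result = '4023'

'4023'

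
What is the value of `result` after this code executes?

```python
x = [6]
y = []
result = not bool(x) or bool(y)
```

x = [6]; y = []; result = False

False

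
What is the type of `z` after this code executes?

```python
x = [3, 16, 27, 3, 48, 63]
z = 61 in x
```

'in' operator returns bool

bool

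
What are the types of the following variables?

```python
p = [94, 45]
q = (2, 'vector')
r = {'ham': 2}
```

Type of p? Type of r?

p is assigned a list literal (square brackets); r is assigned a dict literal ({key: value})

list, dict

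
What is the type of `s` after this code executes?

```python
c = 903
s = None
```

None has type NoneType

NoneType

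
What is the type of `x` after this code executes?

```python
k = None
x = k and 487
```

'and' returns first falsy value (None)

NoneType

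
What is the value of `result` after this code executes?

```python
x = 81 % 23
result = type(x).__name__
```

x is int; result = 'int'

'int'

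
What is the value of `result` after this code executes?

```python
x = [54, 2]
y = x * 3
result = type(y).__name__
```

x is list; y is list; result = 'list'

'list'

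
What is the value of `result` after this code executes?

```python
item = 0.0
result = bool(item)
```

item = 0.0; result = False

False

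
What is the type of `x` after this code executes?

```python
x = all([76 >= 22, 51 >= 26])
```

all() returns bool

bool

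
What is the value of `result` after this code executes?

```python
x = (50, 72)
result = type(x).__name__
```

x is tuple; result = 'tuple'

'tuple'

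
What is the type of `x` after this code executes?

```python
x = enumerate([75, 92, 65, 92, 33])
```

enumerate() returns an enumerate object

enumerate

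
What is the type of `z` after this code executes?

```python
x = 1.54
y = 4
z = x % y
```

float % int = float

float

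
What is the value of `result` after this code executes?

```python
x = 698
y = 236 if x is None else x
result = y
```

x = 698; y = 698; result = 698

698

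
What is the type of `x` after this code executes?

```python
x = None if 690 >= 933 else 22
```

690 >= 933 is False, so the else branch is taken

int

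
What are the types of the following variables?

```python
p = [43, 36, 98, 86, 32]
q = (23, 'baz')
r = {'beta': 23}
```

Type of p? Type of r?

p is assigned a list literal (square brackets); r is assigned a dict literal ({key: value})

list, dict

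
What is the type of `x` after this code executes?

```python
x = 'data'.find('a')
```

str.find() returns int index

int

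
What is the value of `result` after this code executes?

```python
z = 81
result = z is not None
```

z = 81; result = True

True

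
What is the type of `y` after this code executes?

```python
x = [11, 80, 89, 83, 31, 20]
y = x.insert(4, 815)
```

list.insert() returns None

NoneType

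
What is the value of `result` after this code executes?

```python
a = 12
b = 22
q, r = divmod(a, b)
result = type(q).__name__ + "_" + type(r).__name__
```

a is int; b is int; q is int; r is int; result = 'int_int'

'int_int'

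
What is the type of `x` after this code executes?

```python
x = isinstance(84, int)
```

isinstance() returns bool

bool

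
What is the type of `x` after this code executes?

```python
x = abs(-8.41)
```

abs() of float returns float

float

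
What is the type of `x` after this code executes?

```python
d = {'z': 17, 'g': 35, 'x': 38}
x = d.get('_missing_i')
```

dict.get() returns None when key not found

NoneType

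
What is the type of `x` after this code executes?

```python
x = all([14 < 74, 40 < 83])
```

all() returns bool

bool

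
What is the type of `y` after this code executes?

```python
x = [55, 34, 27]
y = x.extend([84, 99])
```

list.extend() returns None

NoneType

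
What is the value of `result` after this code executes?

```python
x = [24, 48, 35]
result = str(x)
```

x = [24, 48, 35]; result = '[24, 48, 35]'

'[24, 48, 35]'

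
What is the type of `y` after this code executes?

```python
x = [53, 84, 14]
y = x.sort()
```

list.sort() returns None (mutates in place)

NoneType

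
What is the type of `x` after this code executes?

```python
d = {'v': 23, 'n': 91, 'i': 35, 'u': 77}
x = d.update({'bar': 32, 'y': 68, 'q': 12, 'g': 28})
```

dict.update() returns None

NoneType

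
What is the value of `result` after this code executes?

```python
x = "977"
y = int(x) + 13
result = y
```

x = '977'; y = 990; result = 990

990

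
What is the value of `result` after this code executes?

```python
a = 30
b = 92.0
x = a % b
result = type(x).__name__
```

a is int; b is float; x is float; result = 'float'

'float'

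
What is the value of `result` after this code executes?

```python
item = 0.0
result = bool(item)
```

item = 0.0; result = False

False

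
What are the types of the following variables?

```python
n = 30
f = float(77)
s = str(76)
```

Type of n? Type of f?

n is assigned a bare integer (no decimal point), so it is an int; f is assigned the result of calling float(), which returns a float

int, float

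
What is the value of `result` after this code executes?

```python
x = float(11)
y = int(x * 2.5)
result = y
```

x = 11.0; y = 27; result = 27

27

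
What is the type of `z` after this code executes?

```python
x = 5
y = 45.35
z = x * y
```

int * float = float

float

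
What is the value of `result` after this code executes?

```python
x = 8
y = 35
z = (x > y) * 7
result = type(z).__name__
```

x is int; y is int; z is int; result = 'int'

'int'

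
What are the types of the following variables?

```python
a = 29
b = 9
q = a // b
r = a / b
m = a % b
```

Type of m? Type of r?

% of ints returns int; / returns float

int, float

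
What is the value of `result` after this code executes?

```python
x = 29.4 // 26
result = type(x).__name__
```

x is float; result = 'float'

'float'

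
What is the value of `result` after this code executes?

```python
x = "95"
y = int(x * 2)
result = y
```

x = '95'; y = 9595; result = 9595

9595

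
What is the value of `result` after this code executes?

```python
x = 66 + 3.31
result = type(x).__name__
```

x is float; result = 'float'

'float'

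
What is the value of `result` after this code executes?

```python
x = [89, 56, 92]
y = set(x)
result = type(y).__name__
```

x is list; y is set; result = 'set'

'set'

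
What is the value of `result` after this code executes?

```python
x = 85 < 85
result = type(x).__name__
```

x is bool; result = 'bool'

'bool'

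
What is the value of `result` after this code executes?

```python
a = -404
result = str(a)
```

a = -404; result = '-404'

'-404'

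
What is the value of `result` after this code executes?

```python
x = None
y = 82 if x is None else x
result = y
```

x = None; y = 82; result = 82

82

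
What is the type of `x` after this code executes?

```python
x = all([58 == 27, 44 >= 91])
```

all() returns bool

bool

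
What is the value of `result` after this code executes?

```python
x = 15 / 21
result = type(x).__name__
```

x is float; result = 'float'

'float'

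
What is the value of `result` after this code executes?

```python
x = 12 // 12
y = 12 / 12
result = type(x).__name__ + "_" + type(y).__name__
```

x is int; y is float; result = 'int_float'

'int_float'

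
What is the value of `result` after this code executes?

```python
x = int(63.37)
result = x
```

x = 63; result = 63

63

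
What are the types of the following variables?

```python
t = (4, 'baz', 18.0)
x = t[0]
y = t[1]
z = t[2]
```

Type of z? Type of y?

tuple[2] is float; tuple[1] is str

float, str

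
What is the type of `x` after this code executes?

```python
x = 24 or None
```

'or' returns first truthy value

int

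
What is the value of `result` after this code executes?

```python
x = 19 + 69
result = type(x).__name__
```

x is int; result = 'int'

'int'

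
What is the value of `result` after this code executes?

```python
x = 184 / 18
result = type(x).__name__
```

x is float; result = 'float'

'float'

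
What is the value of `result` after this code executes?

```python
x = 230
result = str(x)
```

x = 230; result = '230'

'230'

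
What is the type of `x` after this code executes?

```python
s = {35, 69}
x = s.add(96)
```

set.add() returns None (mutates in place)

NoneType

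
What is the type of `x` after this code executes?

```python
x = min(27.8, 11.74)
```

min() of floats returns float

float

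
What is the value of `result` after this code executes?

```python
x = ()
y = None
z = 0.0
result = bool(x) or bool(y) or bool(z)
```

x = (); y = None; z = 0.0; result = False

False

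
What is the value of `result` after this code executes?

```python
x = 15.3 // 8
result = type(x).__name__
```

x is float; result = 'float'

'float'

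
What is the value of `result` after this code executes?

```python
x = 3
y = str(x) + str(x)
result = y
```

x = 3; y = '33'; result = '33'

'33'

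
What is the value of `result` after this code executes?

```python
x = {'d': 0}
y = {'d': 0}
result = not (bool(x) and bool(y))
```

x = {'d': 0}; y = {'d': 0}; result = False

False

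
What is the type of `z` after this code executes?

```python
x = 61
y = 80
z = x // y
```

int // int = int

int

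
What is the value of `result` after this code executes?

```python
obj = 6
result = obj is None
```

obj = 6; result = False

False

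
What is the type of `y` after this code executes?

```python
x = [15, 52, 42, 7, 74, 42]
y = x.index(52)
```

list.index() returns int

int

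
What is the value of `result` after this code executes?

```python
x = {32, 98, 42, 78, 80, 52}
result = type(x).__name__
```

x is set; result = 'set'

'set'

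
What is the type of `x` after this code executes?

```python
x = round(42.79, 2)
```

round() with decimal places returns float

float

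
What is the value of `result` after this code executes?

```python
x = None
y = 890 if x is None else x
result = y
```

x = None; y = 890; result = 890

890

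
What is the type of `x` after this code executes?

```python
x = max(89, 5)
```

max() of ints returns int

int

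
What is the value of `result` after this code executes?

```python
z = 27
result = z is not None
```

z = 27; result = True

True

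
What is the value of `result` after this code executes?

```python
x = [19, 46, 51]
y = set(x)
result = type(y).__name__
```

x is list; y is set; result = 'set'

'set'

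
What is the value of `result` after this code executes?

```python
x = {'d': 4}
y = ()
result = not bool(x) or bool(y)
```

x = {'d': 4}; y = (); result = False

False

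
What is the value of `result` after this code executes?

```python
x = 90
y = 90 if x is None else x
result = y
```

x = 90; y = 90; result = 90

90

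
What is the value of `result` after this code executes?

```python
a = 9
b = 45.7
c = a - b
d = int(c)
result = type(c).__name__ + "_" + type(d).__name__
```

a is int; b is float; c is float; d is int; result = 'float_int'

'float_int'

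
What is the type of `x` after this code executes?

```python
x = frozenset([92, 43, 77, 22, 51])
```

frozenset() returns frozenset

frozenset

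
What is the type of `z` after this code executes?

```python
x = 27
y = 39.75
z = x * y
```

int * float = float

float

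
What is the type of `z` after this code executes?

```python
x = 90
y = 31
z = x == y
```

Comparison returns bool

bool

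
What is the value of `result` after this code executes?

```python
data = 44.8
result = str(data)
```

data = 44.8; result = '44.8'

'44.8'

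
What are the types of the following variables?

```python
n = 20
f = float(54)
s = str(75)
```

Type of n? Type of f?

n is assigned a bare integer (no decimal point), so it is an int; f is assigned the result of calling float(), which returns a float

int, float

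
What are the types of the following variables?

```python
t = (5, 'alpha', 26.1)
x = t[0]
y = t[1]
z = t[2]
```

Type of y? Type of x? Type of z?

tuple[1] is str; tuple[0] is int; tuple[2] is float

str, int, float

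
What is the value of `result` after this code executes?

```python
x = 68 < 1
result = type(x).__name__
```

x is bool; result = 'bool'

'bool'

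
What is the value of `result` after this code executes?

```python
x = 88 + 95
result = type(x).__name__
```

x is int; result = 'int'

'int'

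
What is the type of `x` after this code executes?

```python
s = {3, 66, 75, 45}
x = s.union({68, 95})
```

set.union() returns a new set

set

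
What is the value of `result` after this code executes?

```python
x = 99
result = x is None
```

x = 99; result = False

False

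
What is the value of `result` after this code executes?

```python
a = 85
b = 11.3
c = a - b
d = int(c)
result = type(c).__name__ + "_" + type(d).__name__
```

a is int; b is float; c is float; d is int; result = 'float_int'

'float_int'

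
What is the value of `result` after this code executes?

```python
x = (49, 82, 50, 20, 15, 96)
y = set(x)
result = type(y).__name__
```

x is tuple; y is set; result = 'set'

'set'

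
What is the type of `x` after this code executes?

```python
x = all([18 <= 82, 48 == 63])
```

all() returns bool

bool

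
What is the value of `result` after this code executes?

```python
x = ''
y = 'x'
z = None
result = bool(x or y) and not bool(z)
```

x = ''; y = 'x'; z = None; result = True

True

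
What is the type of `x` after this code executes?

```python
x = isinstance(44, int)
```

isinstance() returns bool

bool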